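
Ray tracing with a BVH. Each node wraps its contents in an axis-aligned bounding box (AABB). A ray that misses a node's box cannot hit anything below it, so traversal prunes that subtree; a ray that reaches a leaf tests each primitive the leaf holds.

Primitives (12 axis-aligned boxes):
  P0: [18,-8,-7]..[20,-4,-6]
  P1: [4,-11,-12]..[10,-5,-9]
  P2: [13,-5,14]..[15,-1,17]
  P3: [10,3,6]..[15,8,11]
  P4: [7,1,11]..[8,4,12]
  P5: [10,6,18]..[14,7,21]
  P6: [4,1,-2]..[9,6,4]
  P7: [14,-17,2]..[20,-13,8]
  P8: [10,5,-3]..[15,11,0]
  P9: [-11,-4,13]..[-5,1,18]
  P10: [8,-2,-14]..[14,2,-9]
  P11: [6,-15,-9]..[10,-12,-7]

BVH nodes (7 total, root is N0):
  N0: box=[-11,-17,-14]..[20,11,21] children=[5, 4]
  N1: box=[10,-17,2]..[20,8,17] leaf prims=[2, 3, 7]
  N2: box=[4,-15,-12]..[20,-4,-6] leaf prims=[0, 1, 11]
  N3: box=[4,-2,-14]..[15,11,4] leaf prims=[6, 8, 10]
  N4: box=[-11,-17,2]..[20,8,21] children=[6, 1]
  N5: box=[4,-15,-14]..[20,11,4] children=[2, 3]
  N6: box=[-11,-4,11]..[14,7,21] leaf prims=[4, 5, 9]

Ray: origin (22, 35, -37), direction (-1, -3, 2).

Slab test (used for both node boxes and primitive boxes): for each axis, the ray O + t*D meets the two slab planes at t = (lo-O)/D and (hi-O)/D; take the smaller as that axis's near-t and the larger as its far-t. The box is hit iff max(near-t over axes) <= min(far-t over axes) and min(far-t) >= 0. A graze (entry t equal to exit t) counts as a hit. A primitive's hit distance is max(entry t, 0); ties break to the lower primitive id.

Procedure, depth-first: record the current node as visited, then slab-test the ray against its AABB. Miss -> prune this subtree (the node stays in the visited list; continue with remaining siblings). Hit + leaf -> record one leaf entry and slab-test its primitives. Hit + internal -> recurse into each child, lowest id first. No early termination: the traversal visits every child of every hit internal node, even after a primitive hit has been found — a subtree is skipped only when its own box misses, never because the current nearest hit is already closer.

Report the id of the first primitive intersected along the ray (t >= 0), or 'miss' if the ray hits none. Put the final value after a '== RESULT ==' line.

Trace the traversal:
N0 x:[2,33] y:[8,52/3] z:[23/2,29] -> hit [23/2,52/3], descend [4, 5]
  N4 x:[2,33] y:[9,52/3] z:[39/2,29] -> miss, prune
  N5 x:[2,18] y:[8,50/3] z:[23/2,41/2] -> hit [23/2,50/3], descend [2, 3]
    N2 x:[2,18] y:[13,50/3] z:[25/2,31/2] -> hit [13,31/2] leaf, test {P0(miss), P1@t=40/3, P11(miss)}
    N3 x:[7,18] y:[8,37/3] z:[23/2,41/2] -> hit [23/2,37/3] leaf, test {P6(miss), P8(miss), P10@t=23/2}

5 AABB tests over nodes [0, 4, 5, 2, 3]; 2 leaves entered; closest P10.

== RESULT ==
10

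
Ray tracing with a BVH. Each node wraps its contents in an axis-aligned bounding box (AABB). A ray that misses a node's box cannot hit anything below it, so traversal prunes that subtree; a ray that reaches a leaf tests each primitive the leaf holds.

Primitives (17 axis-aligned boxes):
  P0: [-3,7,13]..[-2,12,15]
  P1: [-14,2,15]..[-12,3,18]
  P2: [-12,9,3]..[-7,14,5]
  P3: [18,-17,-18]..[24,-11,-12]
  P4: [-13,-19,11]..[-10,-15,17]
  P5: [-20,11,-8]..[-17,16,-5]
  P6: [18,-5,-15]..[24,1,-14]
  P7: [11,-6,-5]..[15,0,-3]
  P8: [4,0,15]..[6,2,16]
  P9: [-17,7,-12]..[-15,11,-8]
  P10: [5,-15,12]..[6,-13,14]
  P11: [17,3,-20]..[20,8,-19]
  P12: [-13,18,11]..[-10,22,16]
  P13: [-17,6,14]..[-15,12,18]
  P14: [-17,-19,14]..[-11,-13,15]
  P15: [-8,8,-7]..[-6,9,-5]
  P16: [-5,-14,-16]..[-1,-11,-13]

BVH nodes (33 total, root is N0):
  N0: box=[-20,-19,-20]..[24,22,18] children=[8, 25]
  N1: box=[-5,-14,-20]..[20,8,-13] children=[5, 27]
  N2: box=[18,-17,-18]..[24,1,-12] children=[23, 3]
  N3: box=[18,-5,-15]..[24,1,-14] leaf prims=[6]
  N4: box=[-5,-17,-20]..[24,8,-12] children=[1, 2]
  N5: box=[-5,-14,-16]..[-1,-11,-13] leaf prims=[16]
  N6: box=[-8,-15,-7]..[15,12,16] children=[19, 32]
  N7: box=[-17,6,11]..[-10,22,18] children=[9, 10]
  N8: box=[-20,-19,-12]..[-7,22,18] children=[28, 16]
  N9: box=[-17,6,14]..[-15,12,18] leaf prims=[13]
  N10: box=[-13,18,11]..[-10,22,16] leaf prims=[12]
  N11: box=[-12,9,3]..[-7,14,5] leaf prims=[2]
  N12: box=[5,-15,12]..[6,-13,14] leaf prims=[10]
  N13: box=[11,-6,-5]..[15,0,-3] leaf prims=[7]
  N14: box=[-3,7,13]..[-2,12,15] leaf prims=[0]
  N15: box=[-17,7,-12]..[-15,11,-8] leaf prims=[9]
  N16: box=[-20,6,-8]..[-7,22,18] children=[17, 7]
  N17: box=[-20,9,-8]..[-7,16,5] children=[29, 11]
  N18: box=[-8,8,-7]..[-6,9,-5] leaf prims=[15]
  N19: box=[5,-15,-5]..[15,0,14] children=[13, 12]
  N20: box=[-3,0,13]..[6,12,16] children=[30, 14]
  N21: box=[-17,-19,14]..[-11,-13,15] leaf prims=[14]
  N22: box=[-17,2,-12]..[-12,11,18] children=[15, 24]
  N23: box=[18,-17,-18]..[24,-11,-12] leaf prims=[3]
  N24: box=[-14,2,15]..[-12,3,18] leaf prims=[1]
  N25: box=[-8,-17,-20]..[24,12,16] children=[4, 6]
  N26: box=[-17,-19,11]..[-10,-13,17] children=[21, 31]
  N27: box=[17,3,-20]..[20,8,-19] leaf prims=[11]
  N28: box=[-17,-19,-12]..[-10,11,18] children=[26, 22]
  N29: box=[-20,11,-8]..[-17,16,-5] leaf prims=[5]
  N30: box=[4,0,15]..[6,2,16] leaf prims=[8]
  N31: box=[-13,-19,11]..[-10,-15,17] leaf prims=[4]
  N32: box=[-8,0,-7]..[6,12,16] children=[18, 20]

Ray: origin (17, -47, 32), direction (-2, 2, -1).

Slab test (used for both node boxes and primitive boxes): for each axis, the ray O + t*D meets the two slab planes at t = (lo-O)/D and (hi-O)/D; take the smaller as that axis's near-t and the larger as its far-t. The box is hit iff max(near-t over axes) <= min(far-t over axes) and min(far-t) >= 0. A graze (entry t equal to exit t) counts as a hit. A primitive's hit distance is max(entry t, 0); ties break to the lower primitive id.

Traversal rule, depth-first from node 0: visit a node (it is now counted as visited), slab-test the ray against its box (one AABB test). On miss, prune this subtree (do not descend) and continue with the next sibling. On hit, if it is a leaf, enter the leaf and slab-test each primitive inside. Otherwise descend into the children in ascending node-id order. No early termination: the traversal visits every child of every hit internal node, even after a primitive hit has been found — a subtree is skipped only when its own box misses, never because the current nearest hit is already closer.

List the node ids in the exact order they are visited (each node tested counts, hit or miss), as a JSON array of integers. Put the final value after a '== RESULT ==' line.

Trace the traversal:
N0 x:[-7/2,37/2] y:[14,69/2] z:[14,52] -> hit [14,37/2], descend [8, 25]
  N8 x:[12,37/2] y:[14,69/2] z:[14,44] -> hit [14,37/2], descend [16, 28]
    N16 x:[12,37/2] y:[53/2,69/2] z:[14,40] -> miss, prune
    N28 x:[27/2,17] y:[14,29] z:[14,44] -> hit [14,17], descend [22, 26]
      N22 x:[29/2,17] y:[49/2,29] z:[14,44] -> miss, prune
      N26 x:[27/2,17] y:[14,17] z:[15,21] -> hit [15,17], descend [21, 31]
        N21 x:[14,17] y:[14,17] z:[17,18] -> hit [17,17] leaf, test {P14@t=17}
        N31 x:[27/2,15] y:[14,16] z:[15,21] -> hit [15,15] leaf, test {P4@t=15}
  N25 x:[-7/2,25/2] y:[15,59/2] z:[16,52] -> miss, prune

Visited [0, 8, 16, 28, 22, 26, 21, 31, 25]. Tests: 9 box, 2 leaf. Nearest: P4.

== RESULT ==
[0, 8, 16, 28, 22, 26, 21, 31, 25]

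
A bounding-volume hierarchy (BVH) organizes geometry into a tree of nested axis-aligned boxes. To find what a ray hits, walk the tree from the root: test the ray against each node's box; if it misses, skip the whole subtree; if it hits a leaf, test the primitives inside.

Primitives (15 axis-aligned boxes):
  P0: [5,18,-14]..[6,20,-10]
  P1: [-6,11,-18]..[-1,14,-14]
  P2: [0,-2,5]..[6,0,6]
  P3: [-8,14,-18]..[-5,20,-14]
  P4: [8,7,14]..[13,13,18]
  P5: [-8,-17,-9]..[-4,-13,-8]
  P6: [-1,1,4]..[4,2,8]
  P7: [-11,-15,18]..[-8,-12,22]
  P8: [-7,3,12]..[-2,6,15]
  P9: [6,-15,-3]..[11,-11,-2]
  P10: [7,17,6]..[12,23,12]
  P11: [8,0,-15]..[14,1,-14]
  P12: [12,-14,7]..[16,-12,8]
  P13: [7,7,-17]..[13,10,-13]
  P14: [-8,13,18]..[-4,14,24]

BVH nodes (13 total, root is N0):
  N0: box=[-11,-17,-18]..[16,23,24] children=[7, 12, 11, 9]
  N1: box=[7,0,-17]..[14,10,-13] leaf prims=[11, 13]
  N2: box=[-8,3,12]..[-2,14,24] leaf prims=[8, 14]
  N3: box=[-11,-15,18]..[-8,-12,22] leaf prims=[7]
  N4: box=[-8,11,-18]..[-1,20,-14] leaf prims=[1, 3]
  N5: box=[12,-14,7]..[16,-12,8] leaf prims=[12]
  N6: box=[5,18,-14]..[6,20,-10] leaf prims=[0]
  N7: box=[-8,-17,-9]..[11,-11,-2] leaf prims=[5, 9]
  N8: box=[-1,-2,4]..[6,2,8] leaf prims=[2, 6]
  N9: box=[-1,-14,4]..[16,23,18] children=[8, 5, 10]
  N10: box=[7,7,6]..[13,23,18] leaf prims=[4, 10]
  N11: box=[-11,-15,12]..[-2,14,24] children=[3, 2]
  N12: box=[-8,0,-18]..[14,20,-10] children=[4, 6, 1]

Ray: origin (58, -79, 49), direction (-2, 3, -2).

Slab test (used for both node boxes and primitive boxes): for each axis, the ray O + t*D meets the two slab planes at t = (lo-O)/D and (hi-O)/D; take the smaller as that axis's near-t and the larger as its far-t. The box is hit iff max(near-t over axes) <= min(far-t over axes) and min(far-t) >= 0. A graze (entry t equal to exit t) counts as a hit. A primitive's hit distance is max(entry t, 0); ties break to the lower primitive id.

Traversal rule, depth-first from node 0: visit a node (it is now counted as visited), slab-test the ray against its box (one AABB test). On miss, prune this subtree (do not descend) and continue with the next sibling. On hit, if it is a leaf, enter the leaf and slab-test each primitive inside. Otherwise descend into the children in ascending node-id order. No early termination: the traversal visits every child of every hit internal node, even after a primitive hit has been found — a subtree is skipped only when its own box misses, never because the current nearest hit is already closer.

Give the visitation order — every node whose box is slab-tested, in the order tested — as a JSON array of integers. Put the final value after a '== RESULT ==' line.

Walk:
N0 x:[21,69/2] y:[62/3,34] z:[25/2,67/2] -> hit [21,67/2], descend [7, 9, 11, 12]
  N7 x:[47/2,33] y:[62/3,68/3] z:[51/2,29] -> miss, prune
  N9 x:[21,59/2] y:[65/3,34] z:[31/2,45/2] -> hit [65/3,45/2], descend [5, 8, 10]
    N5 x:[21,23] y:[65/3,67/3] z:[41/2,21] -> miss, prune
    N8 x:[26,59/2] y:[77/3,27] z:[41/2,45/2] -> miss, prune
    N10 x:[45/2,51/2] y:[86/3,34] z:[31/2,43/2] -> miss, prune
  N11 x:[30,69/2] y:[64/3,31] z:[25/2,37/2] -> miss, prune
  N12 x:[22,33] y:[79/3,33] z:[59/2,67/2] -> hit [59/2,33], descend [1, 4, 6]
    N1 x:[22,51/2] y:[79/3,89/3] z:[31,33] -> miss, prune
    N4 x:[59/2,33] y:[30,33] z:[63/2,67/2] -> hit [63/2,33] leaf, test {P1(miss), P3@t=63/2}
    N6 x:[26,53/2] y:[97/3,33] z:[59/2,63/2] -> miss, prune

Visited [0, 7, 9, 5, 8, 10, 11, 12, 1, 4, 6]. Tests: 11 box, 1 leaf. Nearest: P3.

== RESULT ==
[0, 7, 9, 5, 8, 10, 11, 12, 1, 4, 6]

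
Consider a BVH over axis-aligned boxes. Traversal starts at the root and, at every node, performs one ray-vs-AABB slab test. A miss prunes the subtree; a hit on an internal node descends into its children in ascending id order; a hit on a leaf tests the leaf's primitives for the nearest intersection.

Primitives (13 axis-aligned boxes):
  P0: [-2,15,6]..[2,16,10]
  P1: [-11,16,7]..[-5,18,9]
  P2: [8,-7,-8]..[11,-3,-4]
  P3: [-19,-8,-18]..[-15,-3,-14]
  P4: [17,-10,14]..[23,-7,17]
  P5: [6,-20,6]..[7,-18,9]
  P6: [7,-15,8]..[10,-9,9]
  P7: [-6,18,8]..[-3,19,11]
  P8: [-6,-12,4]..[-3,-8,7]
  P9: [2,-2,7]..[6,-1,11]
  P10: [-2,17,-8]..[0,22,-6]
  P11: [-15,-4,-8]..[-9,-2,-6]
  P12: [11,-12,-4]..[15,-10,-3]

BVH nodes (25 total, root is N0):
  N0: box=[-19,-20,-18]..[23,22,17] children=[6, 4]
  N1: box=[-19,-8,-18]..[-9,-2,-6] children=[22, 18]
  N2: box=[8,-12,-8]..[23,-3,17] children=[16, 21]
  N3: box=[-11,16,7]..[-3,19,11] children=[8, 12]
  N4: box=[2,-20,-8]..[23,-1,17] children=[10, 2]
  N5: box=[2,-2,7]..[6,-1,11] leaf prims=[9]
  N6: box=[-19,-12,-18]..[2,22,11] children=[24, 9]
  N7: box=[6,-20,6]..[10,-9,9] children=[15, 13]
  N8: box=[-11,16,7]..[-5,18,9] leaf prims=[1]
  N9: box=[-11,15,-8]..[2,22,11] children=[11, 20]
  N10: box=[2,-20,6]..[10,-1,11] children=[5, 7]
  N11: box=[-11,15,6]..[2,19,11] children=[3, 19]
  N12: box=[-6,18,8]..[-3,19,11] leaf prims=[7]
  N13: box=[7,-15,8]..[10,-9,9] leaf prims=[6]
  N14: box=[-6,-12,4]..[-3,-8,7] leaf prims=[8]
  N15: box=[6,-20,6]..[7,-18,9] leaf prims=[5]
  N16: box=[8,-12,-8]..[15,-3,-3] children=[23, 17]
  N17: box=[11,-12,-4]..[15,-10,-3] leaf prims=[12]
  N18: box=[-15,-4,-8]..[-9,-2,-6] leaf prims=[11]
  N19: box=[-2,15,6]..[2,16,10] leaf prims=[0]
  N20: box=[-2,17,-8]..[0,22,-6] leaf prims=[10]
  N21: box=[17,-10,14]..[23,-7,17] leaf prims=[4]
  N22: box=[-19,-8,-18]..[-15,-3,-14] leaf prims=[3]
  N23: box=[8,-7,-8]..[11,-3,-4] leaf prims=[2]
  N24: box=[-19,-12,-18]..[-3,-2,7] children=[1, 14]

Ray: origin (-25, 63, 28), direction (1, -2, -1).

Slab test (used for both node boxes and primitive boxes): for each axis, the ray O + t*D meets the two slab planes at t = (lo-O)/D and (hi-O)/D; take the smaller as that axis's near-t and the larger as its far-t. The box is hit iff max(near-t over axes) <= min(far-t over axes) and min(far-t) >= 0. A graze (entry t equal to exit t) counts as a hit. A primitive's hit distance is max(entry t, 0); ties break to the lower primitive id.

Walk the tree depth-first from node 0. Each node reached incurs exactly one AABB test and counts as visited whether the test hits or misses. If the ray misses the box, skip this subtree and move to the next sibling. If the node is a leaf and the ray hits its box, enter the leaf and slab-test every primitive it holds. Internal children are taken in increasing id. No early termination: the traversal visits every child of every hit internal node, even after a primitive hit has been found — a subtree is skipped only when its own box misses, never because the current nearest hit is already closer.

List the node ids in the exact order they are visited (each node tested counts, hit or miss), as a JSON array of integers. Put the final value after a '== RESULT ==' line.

Trace the traversal:
N0 x:[6,48] y:[41/2,83/2] z:[11,46] -> hit [41/2,83/2], descend [4, 6]
  N4 x:[27,48] y:[32,83/2] z:[11,36] -> hit [32,36], descend [2, 10]
    N2 x:[33,48] y:[33,75/2] z:[11,36] -> hit [33,36], descend [16, 21]
      N16 x:[33,40] y:[33,75/2] z:[31,36] -> hit [33,36], descend [17, 23]
        N17 x:[36,40] y:[73/2,75/2] z:[31,32] -> miss, prune
        N23 x:[33,36] y:[33,35] z:[32,36] -> hit [33,35] leaf, test {P2@t=33}
      N21 x:[42,48] y:[35,73/2] z:[11,14] -> miss, prune
    N10 x:[27,35] y:[32,83/2] z:[17,22] -> miss, prune
  N6 x:[6,27] y:[41/2,75/2] z:[17,46] -> hit [41/2,27], descend [9, 24]
    N9 x:[14,27] y:[41/2,24] z:[17,36] -> hit [41/2,24], descend [11, 20]
      N11 x:[14,27] y:[22,24] z:[17,22] -> hit [22,22], descend [3, 19]
        N3 x:[14,22] y:[22,47/2] z:[17,21] -> miss, prune
        N19 x:[23,27] y:[47/2,24] z:[18,22] -> miss, prune
      N20 x:[23,25] y:[41/2,23] z:[34,36] -> miss, prune
    N24 x:[6,22] y:[65/2,75/2] z:[21,46] -> miss, prune

15 AABB tests over nodes [0, 4, 2, 16, 17, 23, 21, 10, 6, 9, 11, 3, 19, 20, 24]; 1 leaf entered; closest P2.

== RESULT ==
[0, 4, 2, 16, 17, 23, 21, 10, 6, 9, 11, 3, 19, 20, 24]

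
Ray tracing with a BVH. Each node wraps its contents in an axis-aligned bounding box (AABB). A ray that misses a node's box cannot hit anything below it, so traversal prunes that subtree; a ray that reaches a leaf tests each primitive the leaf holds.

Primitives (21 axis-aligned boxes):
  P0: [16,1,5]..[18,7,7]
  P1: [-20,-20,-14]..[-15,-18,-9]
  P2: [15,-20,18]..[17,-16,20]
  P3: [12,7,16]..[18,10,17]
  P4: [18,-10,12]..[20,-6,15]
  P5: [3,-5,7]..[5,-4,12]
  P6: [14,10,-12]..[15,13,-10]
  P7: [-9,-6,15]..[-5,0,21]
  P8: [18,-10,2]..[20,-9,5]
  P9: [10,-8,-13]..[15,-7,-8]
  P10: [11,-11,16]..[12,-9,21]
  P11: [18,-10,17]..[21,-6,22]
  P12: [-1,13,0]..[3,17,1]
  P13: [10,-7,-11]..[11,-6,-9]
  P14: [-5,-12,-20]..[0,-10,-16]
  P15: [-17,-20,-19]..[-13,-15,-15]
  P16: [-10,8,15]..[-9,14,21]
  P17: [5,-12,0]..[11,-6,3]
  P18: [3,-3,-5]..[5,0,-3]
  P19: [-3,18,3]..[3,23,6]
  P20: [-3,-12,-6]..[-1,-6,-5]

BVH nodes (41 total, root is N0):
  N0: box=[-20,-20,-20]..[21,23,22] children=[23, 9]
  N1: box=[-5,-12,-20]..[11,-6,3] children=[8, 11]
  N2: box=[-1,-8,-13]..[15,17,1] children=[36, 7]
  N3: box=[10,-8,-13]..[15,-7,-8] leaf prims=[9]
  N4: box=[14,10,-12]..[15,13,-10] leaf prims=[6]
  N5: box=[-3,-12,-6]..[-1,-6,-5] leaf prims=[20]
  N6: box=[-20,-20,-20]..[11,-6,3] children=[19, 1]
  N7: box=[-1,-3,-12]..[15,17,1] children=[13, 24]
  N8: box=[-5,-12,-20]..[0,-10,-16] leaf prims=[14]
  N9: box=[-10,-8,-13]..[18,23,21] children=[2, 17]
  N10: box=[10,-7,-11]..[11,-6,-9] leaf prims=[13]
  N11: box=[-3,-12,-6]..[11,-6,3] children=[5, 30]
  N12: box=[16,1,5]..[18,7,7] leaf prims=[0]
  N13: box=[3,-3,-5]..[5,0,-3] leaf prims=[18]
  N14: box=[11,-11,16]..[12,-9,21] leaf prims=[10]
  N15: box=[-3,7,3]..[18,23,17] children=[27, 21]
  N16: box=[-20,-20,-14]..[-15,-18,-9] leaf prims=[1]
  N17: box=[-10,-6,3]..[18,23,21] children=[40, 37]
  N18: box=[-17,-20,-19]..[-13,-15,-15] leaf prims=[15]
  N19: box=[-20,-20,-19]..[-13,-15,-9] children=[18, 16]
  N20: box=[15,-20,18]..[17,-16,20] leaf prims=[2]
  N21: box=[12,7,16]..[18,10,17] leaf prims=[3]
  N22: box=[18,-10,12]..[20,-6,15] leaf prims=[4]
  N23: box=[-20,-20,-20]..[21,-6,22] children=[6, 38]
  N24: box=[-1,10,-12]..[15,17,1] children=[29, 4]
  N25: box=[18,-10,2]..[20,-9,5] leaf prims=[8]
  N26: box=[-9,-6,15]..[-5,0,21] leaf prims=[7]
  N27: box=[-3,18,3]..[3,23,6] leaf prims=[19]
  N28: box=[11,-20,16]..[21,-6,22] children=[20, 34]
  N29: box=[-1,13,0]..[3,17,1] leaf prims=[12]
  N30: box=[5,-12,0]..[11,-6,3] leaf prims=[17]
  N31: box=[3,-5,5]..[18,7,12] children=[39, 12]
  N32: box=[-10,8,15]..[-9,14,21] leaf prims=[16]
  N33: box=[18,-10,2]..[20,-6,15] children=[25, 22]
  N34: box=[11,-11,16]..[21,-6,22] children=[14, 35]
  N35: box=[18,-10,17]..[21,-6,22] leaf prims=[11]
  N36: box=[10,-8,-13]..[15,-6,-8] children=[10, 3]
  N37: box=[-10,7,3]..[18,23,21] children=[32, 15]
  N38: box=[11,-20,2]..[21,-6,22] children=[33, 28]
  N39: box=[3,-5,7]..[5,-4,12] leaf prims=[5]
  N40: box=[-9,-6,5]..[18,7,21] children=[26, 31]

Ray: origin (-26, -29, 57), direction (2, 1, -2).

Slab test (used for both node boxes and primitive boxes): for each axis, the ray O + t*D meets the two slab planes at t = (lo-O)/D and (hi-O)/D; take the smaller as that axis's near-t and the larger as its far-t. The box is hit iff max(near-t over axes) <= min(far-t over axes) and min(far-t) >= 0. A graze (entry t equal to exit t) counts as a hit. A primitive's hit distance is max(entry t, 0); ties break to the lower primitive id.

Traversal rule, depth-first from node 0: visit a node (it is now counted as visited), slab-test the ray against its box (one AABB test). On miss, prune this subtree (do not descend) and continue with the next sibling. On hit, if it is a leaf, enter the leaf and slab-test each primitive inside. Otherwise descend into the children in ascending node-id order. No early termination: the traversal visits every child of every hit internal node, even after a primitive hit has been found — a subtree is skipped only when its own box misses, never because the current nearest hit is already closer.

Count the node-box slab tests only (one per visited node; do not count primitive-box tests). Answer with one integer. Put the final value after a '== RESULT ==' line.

Traverse from the root:
N0 x:[3,47/2] y:[9,52] z:[35/2,77/2] -> hit [35/2,47/2], descend [9, 23]
  N9 x:[8,22] y:[21,52] z:[18,35] -> hit [21,22], descend [2, 17]
    N2 x:[25/2,41/2] y:[21,46] z:[28,35] -> miss, prune
    N17 x:[8,22] y:[23,52] z:[18,27] -> miss, prune
  N23 x:[3,47/2] y:[9,23] z:[35/2,77/2] -> hit [35/2,23], descend [6, 38]
    N6 x:[3,37/2] y:[9,23] z:[27,77/2] -> miss, prune
    N38 x:[37/2,47/2] y:[9,23] z:[35/2,55/2] -> hit [37/2,23], descend [28, 33]
      N28 x:[37/2,47/2] y:[9,23] z:[35/2,41/2] -> hit [37/2,41/2], descend [20, 34]
        N20 x:[41/2,43/2] y:[9,13] z:[37/2,39/2] -> miss, prune
        N34 x:[37/2,47/2] y:[18,23] z:[35/2,41/2] -> hit [37/2,41/2], descend [14, 35]
          N14 x:[37/2,19] y:[18,20] z:[18,41/2] -> hit [37/2,19] leaf, test {P10@t=37/2}
          N35 x:[22,47/2] y:[19,23] z:[35/2,20] -> miss, prune
      N33 x:[22,23] y:[19,23] z:[21,55/2] -> hit [22,23], descend [22, 25]
        N22 x:[22,23] y:[19,23] z:[21,45/2] -> hit [22,45/2] leaf, test {P4@t=22}
        N25 x:[22,23] y:[19,20] z:[26,55/2] -> miss, prune

15 AABB tests over nodes [0, 9, 2, 17, 23, 6, 38, 28, 20, 34, 14, 35, 33, 22, 25]; 2 leaves entered; closest P10.

== RESULT ==
15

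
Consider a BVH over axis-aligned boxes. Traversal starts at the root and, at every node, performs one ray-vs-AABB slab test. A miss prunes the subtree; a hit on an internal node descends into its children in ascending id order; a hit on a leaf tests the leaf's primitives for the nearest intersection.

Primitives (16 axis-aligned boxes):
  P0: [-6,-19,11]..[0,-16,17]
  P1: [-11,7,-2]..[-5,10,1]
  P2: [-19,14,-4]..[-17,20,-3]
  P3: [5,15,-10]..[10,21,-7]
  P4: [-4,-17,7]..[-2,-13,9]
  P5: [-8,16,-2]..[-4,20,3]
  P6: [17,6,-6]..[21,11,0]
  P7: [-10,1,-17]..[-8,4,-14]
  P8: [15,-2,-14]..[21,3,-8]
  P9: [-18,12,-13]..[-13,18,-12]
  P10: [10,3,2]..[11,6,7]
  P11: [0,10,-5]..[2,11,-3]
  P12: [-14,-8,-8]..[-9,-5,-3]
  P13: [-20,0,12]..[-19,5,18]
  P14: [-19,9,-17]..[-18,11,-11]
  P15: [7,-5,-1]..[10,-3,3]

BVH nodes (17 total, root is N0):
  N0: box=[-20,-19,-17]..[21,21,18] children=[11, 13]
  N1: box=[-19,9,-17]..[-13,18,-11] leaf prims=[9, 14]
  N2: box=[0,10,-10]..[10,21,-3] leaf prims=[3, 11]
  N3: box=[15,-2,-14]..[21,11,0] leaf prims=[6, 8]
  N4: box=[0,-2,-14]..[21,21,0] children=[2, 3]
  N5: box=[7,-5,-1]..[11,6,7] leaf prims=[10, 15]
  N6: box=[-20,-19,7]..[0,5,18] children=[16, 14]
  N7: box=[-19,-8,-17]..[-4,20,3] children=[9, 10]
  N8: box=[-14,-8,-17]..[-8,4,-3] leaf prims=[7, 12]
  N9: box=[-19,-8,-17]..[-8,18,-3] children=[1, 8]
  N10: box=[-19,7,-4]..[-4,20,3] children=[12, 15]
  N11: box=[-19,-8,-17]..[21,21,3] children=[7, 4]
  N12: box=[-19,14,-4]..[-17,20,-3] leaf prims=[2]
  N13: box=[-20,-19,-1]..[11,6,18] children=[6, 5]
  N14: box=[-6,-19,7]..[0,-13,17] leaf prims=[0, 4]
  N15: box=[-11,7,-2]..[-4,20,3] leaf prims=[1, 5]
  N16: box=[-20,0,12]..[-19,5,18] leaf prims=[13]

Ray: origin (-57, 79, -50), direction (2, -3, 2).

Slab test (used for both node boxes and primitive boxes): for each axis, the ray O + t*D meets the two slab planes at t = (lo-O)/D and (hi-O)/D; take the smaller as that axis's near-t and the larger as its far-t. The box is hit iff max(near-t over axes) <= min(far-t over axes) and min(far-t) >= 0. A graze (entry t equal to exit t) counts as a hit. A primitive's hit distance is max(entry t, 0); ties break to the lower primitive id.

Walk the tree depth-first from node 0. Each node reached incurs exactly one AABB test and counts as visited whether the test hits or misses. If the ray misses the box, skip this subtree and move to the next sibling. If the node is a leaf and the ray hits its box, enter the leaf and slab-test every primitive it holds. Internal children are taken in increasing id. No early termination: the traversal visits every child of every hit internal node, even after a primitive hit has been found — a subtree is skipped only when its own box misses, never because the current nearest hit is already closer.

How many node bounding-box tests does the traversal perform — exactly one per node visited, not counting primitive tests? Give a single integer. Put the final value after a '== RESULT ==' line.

Walk:
N0 x:[37/2,39] y:[58/3,98/3] z:[33/2,34] -> hit [58/3,98/3], descend [11, 13]
  N11 x:[19,39] y:[58/3,29] z:[33/2,53/2] -> hit [58/3,53/2], descend [4, 7]
    N4 x:[57/2,39] y:[58/3,27] z:[18,25] -> miss, prune
    N7 x:[19,53/2] y:[59/3,29] z:[33/2,53/2] -> hit [59/3,53/2], descend [9, 10]
      N9 x:[19,49/2] y:[61/3,29] z:[33/2,47/2] -> hit [61/3,47/2], descend [1, 8]
        N1 x:[19,22] y:[61/3,70/3] z:[33/2,39/2] -> miss, prune
        N8 x:[43/2,49/2] y:[25,29] z:[33/2,47/2] -> miss, prune
      N10 x:[19,53/2] y:[59/3,24] z:[23,53/2] -> hit [23,24], descend [12, 15]
        N12 x:[19,20] y:[59/3,65/3] z:[23,47/2] -> miss, prune
        N15 x:[23,53/2] y:[59/3,24] z:[24,53/2] -> hit [24,24] leaf, test {P1@t=24, P5(miss)}
  N13 x:[37/2,34] y:[73/3,98/3] z:[49/2,34] -> hit [49/2,98/3], descend [5, 6]
    N5 x:[32,34] y:[73/3,28] z:[49/2,57/2] -> miss, prune
    N6 x:[37/2,57/2] y:[74/3,98/3] z:[57/2,34] -> hit [57/2,57/2], descend [14, 16]
      N14 x:[51/2,57/2] y:[92/3,98/3] z:[57/2,67/2] -> miss, prune
      N16 x:[37/2,19] y:[74/3,79/3] z:[31,34] -> miss, prune

Summary -> nodes [0, 11, 4, 7, 9, 1, 8, 10, 12, 15, 13, 5, 6, 14, 16]; box-tests=15; leaf-entries=1; first=P1

== RESULT ==
15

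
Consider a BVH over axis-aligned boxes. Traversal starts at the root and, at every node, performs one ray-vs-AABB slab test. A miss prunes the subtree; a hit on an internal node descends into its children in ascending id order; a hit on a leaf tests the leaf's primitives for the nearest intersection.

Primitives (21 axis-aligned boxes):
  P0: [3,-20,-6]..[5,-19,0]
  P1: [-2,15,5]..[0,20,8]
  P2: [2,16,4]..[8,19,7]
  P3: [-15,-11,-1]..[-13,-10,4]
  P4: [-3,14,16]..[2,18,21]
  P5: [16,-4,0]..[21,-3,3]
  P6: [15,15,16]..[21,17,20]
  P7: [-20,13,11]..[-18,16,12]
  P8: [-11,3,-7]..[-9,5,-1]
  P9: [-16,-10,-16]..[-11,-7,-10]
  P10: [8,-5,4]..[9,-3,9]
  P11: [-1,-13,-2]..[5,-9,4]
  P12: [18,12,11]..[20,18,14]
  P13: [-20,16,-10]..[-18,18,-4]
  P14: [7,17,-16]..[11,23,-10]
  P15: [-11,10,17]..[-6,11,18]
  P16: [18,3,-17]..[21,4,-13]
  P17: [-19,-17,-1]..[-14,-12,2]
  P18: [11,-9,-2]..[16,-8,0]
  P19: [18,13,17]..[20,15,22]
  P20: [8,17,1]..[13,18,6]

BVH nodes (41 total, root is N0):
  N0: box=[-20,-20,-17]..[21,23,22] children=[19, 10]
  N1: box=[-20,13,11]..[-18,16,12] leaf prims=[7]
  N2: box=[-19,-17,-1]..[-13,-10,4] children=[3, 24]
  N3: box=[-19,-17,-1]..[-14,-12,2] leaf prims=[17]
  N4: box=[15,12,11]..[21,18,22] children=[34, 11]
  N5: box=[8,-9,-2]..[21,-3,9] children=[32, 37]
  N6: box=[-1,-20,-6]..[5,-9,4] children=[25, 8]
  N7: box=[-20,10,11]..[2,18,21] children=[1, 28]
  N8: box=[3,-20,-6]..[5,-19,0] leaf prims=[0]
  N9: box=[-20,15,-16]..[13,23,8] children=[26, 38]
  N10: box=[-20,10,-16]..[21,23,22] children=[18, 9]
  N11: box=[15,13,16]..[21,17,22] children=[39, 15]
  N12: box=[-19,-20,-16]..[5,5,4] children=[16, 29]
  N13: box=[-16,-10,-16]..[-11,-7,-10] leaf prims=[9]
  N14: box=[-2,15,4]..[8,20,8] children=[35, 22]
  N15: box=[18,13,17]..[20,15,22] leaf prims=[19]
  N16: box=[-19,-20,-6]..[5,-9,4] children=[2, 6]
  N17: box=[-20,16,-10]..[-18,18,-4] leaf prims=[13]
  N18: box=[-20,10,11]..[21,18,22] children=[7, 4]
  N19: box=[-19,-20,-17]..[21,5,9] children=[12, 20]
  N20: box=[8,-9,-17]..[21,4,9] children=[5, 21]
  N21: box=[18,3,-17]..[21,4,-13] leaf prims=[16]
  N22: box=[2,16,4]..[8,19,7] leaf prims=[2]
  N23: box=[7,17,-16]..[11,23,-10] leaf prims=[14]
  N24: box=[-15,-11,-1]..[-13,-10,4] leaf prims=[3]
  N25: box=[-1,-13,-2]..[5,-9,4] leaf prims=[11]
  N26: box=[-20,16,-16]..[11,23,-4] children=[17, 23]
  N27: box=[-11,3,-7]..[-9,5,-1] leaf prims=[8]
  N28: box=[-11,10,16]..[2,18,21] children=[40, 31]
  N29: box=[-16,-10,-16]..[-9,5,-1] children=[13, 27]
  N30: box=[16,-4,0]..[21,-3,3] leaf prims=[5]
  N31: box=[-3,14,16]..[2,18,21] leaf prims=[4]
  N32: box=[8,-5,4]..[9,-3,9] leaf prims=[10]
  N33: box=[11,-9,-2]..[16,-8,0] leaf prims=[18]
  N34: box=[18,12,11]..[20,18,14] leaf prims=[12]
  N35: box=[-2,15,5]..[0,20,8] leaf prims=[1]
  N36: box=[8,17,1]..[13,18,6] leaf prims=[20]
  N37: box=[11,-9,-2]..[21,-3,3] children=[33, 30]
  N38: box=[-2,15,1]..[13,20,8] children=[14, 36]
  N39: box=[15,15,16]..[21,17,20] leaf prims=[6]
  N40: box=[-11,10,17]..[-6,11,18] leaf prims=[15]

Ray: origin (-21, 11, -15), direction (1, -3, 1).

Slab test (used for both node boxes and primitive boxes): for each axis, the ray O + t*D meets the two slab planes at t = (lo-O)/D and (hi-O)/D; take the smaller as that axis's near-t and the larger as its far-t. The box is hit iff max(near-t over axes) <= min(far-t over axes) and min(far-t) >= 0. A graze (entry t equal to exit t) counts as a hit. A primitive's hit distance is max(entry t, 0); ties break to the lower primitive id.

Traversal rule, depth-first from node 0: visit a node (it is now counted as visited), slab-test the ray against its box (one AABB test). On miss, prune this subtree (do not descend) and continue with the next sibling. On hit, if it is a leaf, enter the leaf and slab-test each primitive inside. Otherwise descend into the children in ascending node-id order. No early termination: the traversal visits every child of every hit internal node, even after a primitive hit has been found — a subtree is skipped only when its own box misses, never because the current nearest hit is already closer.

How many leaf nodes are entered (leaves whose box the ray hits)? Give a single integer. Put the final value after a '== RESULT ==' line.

Traverse from the root:
N0 x:[1,42] y:[-4,31/3] z:[-2,37] -> hit [1,31/3], descend [10, 19]
  N10 x:[1,42] y:[-4,1/3] z:[-1,37] -> miss, prune
  N19 x:[2,42] y:[2,31/3] z:[-2,24] -> hit [2,31/3], descend [12, 20]
    N12 x:[2,26] y:[2,31/3] z:[-1,19] -> hit [2,31/3], descend [16, 29]
      N16 x:[2,26] y:[20/3,31/3] z:[9,19] -> hit [9,31/3], descend [2, 6]
        N2 x:[2,8] y:[7,28/3] z:[14,19] -> miss, prune
        N6 x:[20,26] y:[20/3,31/3] z:[9,19] -> miss, prune
      N29 x:[5,12] y:[2,7] z:[-1,14] -> hit [5,7], descend [13, 27]
        N13 x:[5,10] y:[6,7] z:[-1,5] -> miss, prune
        N27 x:[10,12] y:[2,8/3] z:[8,14] -> miss, prune
    N20 x:[29,42] y:[7/3,20/3] z:[-2,24] -> miss, prune

Summary -> nodes [0, 10, 19, 12, 16, 2, 6, 29, 13, 27, 20]; box-tests=11; leaf-entries=0; first=miss

== RESULT ==
0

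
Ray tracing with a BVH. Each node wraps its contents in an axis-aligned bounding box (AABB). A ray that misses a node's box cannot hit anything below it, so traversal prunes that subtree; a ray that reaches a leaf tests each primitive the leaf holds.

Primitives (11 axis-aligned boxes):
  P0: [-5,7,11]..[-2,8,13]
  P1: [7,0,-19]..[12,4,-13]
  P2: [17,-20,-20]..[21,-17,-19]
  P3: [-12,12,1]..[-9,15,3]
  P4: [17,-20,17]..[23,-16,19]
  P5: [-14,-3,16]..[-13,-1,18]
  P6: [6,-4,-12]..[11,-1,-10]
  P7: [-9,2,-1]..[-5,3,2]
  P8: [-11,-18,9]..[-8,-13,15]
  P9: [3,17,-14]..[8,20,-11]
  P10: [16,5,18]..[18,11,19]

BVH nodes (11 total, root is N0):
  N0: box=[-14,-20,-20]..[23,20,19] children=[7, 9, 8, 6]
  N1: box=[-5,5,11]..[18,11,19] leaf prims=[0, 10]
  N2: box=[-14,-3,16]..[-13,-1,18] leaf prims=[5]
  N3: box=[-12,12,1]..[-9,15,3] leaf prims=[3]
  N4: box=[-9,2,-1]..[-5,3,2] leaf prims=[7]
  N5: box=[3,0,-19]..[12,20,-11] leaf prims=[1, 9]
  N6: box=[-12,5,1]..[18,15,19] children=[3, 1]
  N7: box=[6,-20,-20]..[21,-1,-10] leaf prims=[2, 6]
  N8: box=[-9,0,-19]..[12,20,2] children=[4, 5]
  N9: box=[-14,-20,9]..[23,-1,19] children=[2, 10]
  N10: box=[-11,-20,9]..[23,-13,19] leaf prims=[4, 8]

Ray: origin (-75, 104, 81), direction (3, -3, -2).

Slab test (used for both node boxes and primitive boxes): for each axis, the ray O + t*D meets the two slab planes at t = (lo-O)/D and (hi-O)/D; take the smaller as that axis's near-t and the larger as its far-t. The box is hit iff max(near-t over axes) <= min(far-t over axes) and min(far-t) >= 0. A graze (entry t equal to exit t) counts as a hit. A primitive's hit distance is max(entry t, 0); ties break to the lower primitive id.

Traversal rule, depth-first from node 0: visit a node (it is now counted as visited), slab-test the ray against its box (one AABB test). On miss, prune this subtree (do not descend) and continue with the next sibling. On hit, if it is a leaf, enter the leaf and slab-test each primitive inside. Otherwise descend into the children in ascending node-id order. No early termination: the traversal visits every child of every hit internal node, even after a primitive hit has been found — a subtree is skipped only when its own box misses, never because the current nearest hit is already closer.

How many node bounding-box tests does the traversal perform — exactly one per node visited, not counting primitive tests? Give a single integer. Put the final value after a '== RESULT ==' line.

Walk:
N0 x:[61/3,98/3] y:[28,124/3] z:[31,101/2] -> hit [31,98/3], descend [6, 7, 8, 9]
  N6 x:[21,31] y:[89/3,33] z:[31,40] -> hit [31,31], descend [1, 3]
    N1 x:[70/3,31] y:[31,33] z:[31,35] -> hit [31,31] leaf, test {P0(miss), P10@t=31}
    N3 x:[21,22] y:[89/3,92/3] z:[39,40] -> miss, prune
  N7 x:[27,32] y:[35,124/3] z:[91/2,101/2] -> miss, prune
  N8 x:[22,29] y:[28,104/3] z:[79/2,50] -> miss, prune
  N9 x:[61/3,98/3] y:[35,124/3] z:[31,36] -> miss, prune

order=[0, 6, 1, 3, 7, 8, 9]  |boxes|=7  |leaves|=1  hit=P10

== RESULT ==
7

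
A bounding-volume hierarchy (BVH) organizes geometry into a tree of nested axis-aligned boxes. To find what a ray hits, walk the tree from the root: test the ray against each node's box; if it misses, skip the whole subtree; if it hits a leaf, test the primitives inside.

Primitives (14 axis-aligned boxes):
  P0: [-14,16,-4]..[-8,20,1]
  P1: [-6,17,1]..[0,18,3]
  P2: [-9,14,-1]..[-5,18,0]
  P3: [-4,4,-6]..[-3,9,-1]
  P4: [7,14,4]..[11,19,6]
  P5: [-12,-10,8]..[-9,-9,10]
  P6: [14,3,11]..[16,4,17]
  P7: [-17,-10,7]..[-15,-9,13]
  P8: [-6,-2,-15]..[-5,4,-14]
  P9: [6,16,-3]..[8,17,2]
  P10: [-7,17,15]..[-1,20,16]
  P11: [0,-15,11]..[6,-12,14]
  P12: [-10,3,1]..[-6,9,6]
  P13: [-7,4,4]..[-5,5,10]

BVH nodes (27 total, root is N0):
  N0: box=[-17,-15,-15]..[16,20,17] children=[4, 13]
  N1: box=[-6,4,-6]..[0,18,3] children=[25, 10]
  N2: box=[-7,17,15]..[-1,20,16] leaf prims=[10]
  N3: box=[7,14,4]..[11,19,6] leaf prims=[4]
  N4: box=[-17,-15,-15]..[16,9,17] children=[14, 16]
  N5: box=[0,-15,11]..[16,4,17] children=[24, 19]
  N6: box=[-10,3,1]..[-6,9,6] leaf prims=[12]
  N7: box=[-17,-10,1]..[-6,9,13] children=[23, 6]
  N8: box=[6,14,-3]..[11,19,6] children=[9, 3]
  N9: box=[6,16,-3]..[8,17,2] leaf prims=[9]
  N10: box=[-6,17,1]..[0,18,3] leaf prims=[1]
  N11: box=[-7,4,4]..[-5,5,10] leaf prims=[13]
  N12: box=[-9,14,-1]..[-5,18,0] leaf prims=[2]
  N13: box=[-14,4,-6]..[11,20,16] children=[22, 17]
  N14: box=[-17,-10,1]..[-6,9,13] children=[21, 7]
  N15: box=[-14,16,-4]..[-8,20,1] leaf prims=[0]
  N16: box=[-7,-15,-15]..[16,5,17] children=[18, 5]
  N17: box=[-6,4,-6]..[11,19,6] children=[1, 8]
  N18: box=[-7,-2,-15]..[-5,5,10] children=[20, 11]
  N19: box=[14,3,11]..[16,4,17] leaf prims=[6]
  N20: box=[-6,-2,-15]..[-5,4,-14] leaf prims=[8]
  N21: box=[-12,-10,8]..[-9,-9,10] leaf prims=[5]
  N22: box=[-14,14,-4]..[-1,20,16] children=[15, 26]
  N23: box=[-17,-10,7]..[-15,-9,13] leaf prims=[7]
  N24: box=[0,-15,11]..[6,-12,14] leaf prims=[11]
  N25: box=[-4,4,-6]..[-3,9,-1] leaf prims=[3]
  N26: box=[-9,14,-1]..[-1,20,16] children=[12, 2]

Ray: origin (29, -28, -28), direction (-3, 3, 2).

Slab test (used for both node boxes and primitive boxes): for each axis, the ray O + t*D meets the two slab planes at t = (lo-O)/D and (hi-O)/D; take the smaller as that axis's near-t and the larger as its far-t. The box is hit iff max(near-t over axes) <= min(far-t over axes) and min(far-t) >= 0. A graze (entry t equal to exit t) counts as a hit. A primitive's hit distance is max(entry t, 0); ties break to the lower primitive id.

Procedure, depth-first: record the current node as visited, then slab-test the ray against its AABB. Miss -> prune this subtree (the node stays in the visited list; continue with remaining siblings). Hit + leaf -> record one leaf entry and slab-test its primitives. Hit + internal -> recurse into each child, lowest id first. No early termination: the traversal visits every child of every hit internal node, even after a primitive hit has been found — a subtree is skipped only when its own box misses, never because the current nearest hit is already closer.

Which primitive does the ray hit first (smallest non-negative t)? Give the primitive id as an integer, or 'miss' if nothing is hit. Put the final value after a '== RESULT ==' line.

Trace the traversal:
N0 x:[13/3,46/3] y:[13/3,16] z:[13/2,45/2] -> hit [13/2,46/3], descend [4, 13]
  N4 x:[13/3,46/3] y:[13/3,37/3] z:[13/2,45/2] -> hit [13/2,37/3], descend [14, 16]
    N14 x:[35/3,46/3] y:[6,37/3] z:[29/2,41/2] -> miss, prune
    N16 x:[13/3,12] y:[13/3,11] z:[13/2,45/2] -> hit [13/2,11], descend [5, 18]
      N5 x:[13/3,29/3] y:[13/3,32/3] z:[39/2,45/2] -> miss, prune
      N18 x:[34/3,12] y:[26/3,11] z:[13/2,19] -> miss, prune
  N13 x:[6,43/3] y:[32/3,16] z:[11,22] -> hit [11,43/3], descend [17, 22]
    N17 x:[6,35/3] y:[32/3,47/3] z:[11,17] -> hit [11,35/3], descend [1, 8]
      N1 x:[29/3,35/3] y:[32/3,46/3] z:[11,31/2] -> hit [11,35/3], descend [10, 25]
        N10 x:[29/3,35/3] y:[15,46/3] z:[29/2,31/2] -> miss, prune
        N25 x:[32/3,11] y:[32/3,37/3] z:[11,27/2] -> hit [11,11] leaf, test {P3@t=11}
      N8 x:[6,23/3] y:[14,47/3] z:[25/2,17] -> miss, prune
    N22 x:[10,43/3] y:[14,16] z:[12,22] -> hit [14,43/3], descend [15, 26]
      N15 x:[37/3,43/3] y:[44/3,16] z:[12,29/2] -> miss, prune
      N26 x:[10,38/3] y:[14,16] z:[27/2,22] -> miss, prune

15 AABB tests over nodes [0, 4, 14, 16, 5, 18, 13, 17, 1, 10, 25, 8, 22, 15, 26]; 1 leaf entered; closest P3.

== RESULT ==
3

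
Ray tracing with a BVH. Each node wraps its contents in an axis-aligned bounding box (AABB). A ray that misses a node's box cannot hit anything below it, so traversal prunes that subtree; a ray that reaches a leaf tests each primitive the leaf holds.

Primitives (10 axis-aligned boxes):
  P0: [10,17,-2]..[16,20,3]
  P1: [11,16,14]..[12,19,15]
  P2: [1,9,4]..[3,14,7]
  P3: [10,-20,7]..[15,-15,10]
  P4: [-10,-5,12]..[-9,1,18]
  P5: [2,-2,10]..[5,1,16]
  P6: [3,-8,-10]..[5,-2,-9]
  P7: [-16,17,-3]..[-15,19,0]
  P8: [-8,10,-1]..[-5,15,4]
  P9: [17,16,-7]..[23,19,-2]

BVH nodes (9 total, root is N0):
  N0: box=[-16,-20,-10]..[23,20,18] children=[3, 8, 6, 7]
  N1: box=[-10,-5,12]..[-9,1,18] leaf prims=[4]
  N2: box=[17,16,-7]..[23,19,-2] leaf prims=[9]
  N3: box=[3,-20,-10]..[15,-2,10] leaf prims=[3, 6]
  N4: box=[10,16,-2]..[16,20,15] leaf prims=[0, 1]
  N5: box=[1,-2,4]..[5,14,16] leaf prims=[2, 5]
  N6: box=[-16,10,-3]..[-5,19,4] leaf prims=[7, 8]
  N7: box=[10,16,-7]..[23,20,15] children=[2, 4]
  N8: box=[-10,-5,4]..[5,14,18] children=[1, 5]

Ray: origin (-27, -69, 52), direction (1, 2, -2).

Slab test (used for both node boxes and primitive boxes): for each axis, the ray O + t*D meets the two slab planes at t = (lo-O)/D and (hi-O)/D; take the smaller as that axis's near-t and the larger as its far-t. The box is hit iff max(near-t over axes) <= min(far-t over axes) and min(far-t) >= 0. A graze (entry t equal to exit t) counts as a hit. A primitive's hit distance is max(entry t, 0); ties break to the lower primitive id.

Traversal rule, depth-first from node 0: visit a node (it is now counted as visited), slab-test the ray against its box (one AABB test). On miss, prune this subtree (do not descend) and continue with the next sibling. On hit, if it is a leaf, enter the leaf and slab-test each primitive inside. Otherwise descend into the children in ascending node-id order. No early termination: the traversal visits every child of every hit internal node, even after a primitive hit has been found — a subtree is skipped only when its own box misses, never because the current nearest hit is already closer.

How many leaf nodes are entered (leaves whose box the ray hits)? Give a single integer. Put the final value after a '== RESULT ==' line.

Trace the traversal:
N0 x:[11,50] y:[49/2,89/2] z:[17,31] -> hit [49/2,31], descend [3, 6, 7, 8]
  N3 x:[30,42] y:[49/2,67/2] z:[21,31] -> hit [30,31] leaf, test {P3(miss), P6@t=61/2}
  N6 x:[11,22] y:[79/2,44] z:[24,55/2] -> miss, prune
  N7 x:[37,50] y:[85/2,89/2] z:[37/2,59/2] -> miss, prune
  N8 x:[17,32] y:[32,83/2] z:[17,24] -> miss, prune

Summary -> nodes [0, 3, 6, 7, 8]; box-tests=5; leaf-entries=1; first=P6

== RESULT ==
1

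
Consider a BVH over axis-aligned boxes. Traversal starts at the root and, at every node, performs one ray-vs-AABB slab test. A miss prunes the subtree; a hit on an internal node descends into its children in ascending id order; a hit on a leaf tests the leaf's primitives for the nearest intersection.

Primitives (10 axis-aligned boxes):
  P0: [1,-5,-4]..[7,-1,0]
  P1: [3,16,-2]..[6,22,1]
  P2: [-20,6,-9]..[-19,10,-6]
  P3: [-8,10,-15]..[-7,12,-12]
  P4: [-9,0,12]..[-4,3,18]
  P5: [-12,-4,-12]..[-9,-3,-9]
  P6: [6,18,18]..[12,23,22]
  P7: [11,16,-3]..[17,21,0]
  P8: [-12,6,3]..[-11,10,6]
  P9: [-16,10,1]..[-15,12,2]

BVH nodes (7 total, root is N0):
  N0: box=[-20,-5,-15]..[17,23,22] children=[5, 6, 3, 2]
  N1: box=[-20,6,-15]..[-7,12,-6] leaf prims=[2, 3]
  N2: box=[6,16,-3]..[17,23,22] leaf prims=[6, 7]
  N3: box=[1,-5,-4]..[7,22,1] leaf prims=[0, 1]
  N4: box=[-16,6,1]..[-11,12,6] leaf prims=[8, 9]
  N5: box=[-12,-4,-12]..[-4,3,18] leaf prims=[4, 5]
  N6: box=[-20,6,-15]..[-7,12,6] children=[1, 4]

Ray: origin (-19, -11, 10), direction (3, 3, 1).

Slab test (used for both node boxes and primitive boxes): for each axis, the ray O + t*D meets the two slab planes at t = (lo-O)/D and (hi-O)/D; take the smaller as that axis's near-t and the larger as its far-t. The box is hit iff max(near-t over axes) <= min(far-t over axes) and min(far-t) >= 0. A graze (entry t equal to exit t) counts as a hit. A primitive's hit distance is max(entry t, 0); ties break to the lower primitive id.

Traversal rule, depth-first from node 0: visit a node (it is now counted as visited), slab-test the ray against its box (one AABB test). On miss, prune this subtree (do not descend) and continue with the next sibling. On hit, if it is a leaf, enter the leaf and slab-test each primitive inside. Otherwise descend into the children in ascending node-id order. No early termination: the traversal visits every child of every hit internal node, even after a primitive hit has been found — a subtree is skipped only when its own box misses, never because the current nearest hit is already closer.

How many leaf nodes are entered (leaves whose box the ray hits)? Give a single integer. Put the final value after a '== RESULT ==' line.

Trace the traversal:
N0 x:[-1/3,12] y:[2,34/3] z:[-25,12] -> hit [2,34/3], descend [2, 3, 5, 6]
  N2 x:[25/3,12] y:[9,34/3] z:[-13,12] -> hit [9,34/3] leaf, test {P6@t=29/3, P7(miss)}
  N3 x:[20/3,26/3] y:[2,11] z:[-14,-9] -> miss, prune
  N5 x:[7/3,5] y:[7/3,14/3] z:[-22,8] -> hit [7/3,14/3] leaf, test {P4@t=11/3, P5(miss)}
  N6 x:[-1/3,4] y:[17/3,23/3] z:[-25,-4] -> miss, prune

5 AABB tests over nodes [0, 2, 3, 5, 6]; 2 leaves entered; closest P4.

== RESULT ==
2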